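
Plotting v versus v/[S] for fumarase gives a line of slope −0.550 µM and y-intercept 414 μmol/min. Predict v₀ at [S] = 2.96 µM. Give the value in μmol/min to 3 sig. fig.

In the Eadie–Hofstee form v = Vmax − Km·(v/[S]), the slope is −Km and the intercept is Vmax, so Km = 0.550 µM and Vmax = 414 μmol/min.
v = 414 × 2.96/(0.550 + 2.96) = 349 μmol/min.

349 μmol/min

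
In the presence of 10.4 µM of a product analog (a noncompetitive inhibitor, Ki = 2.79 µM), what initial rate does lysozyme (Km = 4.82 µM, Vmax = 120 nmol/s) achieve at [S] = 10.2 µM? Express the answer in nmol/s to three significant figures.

With α = 1 + [I]/Ki = 1 + 10.4/2.79 = 4.728, the noncompetitive rate law is v = (Vmax/α)·[S] / (Km + [S]).
v = (120/4.728)×10.2 / (4.82 + 10.2) = 258.9/15.02 = 17.2 nmol/s.

17.2 nmol/s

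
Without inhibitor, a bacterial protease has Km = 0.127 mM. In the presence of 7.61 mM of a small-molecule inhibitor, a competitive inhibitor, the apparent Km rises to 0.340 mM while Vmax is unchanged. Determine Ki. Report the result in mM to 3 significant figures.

Competitive: Km,app = α·Km with α = 1 + [I]/Ki.
α = Km,app/Km = 0.340/0.127 = 2.677.
Ki = [I]/(α − 1) = 7.61/1.677 = 4.54 mM.

4.54 mM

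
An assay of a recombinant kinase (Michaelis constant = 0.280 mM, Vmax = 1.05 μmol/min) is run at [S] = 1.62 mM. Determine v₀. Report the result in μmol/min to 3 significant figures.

[S]/(Km+[S]) = 1.62/1.900 = 0.8526, the fractional saturation.
v = 0.8526 × Vmax = 0.8526 × 1.05 = 0.895 μmol/min.

0.895 μmol/min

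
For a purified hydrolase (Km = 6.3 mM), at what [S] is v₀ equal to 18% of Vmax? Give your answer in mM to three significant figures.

1.38 mM

v/Vmax = [S]/(Km+[S]) = 0.18, so [S] = Km·0.18/(1 − 0.18) = 6.3 × 0.2195.
[S] = 1.38 mM.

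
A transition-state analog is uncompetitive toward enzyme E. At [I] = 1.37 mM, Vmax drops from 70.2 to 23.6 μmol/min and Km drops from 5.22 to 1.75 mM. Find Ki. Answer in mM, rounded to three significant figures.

Uncompetitive: Vmax,app = Vmax/α (and Km,app = Km/α) with α = 1 + [I]/Ki.
α = Vmax/Vmax,app = 70.2/23.6 = 2.975.
Ki = [I]/(α − 1) = 1.37/1.975 = 0.694 mM.

0.694 mM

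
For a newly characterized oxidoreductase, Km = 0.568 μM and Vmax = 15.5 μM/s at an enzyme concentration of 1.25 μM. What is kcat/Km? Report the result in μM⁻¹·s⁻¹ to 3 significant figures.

21.8 μM⁻¹·s⁻¹

kcat = Vmax/[E]total = 15.5/1.25 = 12.4 s⁻¹.
kcat/Km = 12.4/0.568 = 21.8 μM⁻¹·s⁻¹.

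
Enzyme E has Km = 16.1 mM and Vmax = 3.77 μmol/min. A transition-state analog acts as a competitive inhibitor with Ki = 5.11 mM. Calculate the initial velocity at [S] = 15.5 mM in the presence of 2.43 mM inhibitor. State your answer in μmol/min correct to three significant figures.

1.49 μmol/min

With α = 1 + [I]/Ki = 1 + 2.43/5.11 = 1.476, the competitive rate law is v = Vmax[S] / (αKm + [S]).
v = 3.77×15.5 / (1.476×16.1 + 15.5) = 58.44/39.26 = 1.49 μmol/min.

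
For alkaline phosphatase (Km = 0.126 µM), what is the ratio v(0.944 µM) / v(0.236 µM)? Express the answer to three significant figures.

1.35

The fractional saturations are [S]/(Km+[S]) = 0.236/0.3620 = 0.6519 and 0.944/1.070 = 0.8822.
v₂/v₁ is just their ratio: 0.8822/0.6519 = 1.35.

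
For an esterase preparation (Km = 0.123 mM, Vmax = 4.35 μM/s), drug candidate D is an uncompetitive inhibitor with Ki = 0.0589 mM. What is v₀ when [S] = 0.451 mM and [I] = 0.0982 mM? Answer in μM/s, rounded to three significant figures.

α = 1 + [I]/Ki = 1 + 0.0982/0.0589 = 2.667.
For an uncompetitive inhibitor, both parameters are divided by α, giving Vmax/α and Km/α: Km,app = 0.0461 mM, Vmax,app = 1.63 μM/s.
v = Vmax,app·[S]/(Km,app + [S]) = 1.63 × 0.451/(0.0461 + 0.451) = 1.48 μM/s.

1.48 μM/s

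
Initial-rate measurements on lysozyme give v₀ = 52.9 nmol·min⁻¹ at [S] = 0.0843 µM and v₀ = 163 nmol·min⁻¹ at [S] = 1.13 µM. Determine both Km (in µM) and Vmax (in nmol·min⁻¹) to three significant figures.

From v = Vmax[S]/(Km+[S]), each point gives Vmax = v(Km+[S])/[S].
Equating: 52.9(Km+0.0843)/0.0843 = 163(Km+1.13)/1.13.
627.5·Km + 52.9 = 144.2·Km + 163, so (627.5 − 144.2)·Km = 163 − 52.9.
Km = 110.1/483.3 = 0.228 µM; then Vmax = 52.9(0.228+0.0843)/0.0843 = 196 nmol·min⁻¹.

Km = 0.228 µM; Vmax = 196 nmol·min⁻¹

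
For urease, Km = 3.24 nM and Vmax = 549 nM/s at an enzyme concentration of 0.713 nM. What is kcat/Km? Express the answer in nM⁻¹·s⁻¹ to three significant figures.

kcat = Vmax/[E]total = 549/0.713 = 770 s⁻¹.
kcat/Km = 770/3.24 = 238 nM⁻¹·s⁻¹.

238 nM⁻¹·s⁻¹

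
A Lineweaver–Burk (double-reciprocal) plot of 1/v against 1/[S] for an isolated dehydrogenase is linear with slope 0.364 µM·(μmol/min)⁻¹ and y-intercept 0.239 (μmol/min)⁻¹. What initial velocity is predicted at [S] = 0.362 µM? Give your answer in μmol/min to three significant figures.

0.804 μmol/min

The y-intercept is 1/Vmax, so Vmax = 1/0.239 = 4.18 μmol/min.
The slope is Km/Vmax, so Km = 0.364 × 4.18 = 1.52 µM.
Then v = 4.18 × 0.362/(1.52 + 0.362) = 0.804 μmol/min.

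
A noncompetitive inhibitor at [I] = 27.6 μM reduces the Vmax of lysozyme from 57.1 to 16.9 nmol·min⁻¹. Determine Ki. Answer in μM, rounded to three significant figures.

11.6 μM

Noncompetitive: Vmax,app = Vmax/α with α = 1 + [I]/Ki.
α = Vmax/Vmax,app = 57.1/16.9 = 3.379.
Since α = 1 + [I]/Ki, [I]/Ki = 3.379 − 1 = 2.379 and Ki = 27.6/2.379 = 11.6 μM.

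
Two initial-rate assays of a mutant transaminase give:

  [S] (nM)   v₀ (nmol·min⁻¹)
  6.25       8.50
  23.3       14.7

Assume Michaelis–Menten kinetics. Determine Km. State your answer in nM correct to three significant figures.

From v = Vmax[S]/(Km+[S]), each point gives Vmax = v(Km+[S])/[S].
Equating: 8.50(Km+6.25)/6.25 = 14.7(Km+23.3)/23.3.
1.360·Km + 8.50 = 0.6309·Km + 14.7, so (1.360 − 0.6309)·Km = 14.7 − 8.50.
Km = 6.200/0.7291 = 8.50 nM; then Vmax = 8.50(8.50+6.25)/6.25 = 20.1 nmol·min⁻¹.

8.50 nM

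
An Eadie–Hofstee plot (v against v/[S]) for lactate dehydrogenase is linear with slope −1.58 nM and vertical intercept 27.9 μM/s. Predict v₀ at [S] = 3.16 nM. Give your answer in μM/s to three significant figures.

In the Eadie–Hofstee form v = Vmax − Km·(v/[S]), the slope is −Km and the intercept is Vmax, so Km = 1.58 nM and Vmax = 27.9 μM/s.
v = 27.9 × 3.16/(1.58 + 3.16) = 18.6 μM/s.

18.6 μM/s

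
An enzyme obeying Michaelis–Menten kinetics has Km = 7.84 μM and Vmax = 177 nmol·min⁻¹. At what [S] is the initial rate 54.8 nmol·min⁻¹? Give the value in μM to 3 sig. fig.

3.52 μM

Rearranging v = Vmax[S]/(Km+[S]) gives [S] = Km·v/(Vmax − v).
[S] = 7.84 × 54.8 / (177 − 54.8) = 429.6/122.2 = 3.52 μM.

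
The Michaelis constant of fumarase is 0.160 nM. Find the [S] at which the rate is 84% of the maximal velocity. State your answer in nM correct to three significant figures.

0.840 nM

v/Vmax = [S]/(Km+[S]) = 0.84, so [S] = Km·0.84/(1 − 0.84) = 0.160 × 5.250.
[S] = 0.840 nM.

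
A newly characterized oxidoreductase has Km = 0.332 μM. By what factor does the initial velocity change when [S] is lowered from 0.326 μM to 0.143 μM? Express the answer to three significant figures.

0.608

Since Vmax cancels, v₂/v₁ = [S]₂(Km+[S]₁) / [S]₁(Km+[S]₂).
= 0.143×(0.332+0.326) / (0.326×(0.332+0.143)) = 0.09409/0.1548 = 0.608.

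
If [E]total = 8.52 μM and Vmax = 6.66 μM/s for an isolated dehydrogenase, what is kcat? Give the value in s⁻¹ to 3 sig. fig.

0.782 s⁻¹

kcat = Vmax/[E]total = 6.66 μM/s / 8.52 μM = 0.782 s⁻¹.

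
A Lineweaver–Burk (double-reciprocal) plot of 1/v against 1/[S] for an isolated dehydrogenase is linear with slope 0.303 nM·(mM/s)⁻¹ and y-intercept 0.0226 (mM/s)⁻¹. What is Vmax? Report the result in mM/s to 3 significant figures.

44.2 mM/s

The y-intercept of a Lineweaver–Burk plot equals 1/Vmax, so Vmax = 1/0.0226 = 44.2 mM/s.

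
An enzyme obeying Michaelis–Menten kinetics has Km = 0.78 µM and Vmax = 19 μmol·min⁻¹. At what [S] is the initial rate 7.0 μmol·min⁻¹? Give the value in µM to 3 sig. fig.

The required fractional saturation is v/Vmax = 7.0/19 = 0.3684.
Then [S]/(Km+[S]) = 0.3684 ⇒ [S] = 0.78 × 0.3684/(1 − 0.3684) = 0.455 µM.

0.455 µM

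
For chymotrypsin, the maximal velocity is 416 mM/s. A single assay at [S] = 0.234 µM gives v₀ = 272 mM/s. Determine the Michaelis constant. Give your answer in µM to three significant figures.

From v = Vmax[S]/(Km+[S]), Km = [S](Vmax − v)/v.
Km = 0.234 × (416 − 272) / 272 = 33.70/272 = 0.124 µM.

0.124 µM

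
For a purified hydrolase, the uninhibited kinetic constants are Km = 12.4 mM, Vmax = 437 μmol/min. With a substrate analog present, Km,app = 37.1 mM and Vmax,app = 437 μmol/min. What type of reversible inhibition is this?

Km increases (12.4 → 37.1 mM) while Vmax is unchanged — the hallmark of competitive inhibition.

competitive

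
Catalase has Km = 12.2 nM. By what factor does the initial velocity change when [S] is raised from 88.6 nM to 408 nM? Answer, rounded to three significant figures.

Since Vmax cancels, v₂/v₁ = [S]₂(Km+[S]₁) / [S]₁(Km+[S]₂).
= 408×(12.2+88.6) / (88.6×(12.2+408)) = 41130/37230 = 1.10.

1.10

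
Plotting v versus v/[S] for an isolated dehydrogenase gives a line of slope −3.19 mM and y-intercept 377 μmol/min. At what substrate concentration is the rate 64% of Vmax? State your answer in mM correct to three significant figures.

5.67 mM

The Eadie–Hofstee slope gives Km = 3.19 mM (slope = −Km).
v/Vmax = [S]/(Km+[S]) = 0.64 ⇒ [S] = Km·0.64/(1−0.64) = 3.19 × 1.778 = 5.67 mM.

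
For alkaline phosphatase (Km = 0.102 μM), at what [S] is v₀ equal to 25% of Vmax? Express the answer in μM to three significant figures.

0.0340 μM

v/Vmax = [S]/(Km+[S]) = 0.25, so [S] = Km·0.25/(1 − 0.25) = 0.102 × 0.3333.
[S] = 0.0340 μM.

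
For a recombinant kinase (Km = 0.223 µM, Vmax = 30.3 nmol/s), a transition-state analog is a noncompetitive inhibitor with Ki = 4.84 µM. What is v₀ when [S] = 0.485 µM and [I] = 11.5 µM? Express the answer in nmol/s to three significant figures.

α = 1 + [I]/Ki = 1 + 11.5/4.84 = 3.376.
For a noncompetitive inhibitor, Vmax is reduced to Vmax/α while Km is unchanged: Km,app = 0.223 µM, Vmax,app = 8.98 nmol/s.
v = Vmax,app·[S]/(Km,app + [S]) = 8.98 × 0.485/(0.223 + 0.485) = 6.15 nmol/s.

6.15 nmol/s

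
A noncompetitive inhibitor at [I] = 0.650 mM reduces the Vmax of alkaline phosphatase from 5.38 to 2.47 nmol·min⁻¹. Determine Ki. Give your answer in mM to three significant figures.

0.552 mM

Noncompetitive: Vmax,app = Vmax/α with α = 1 + [I]/Ki.
α = Vmax/Vmax,app = 5.38/2.47 = 2.178.
Since α = 1 + [I]/Ki, [I]/Ki = 2.178 − 1 = 1.178 and Ki = 0.650/1.178 = 0.552 mM.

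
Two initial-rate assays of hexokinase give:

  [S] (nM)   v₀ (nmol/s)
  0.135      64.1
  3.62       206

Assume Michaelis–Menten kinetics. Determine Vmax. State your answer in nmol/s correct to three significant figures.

From v = Vmax[S]/(Km+[S]), each point gives Vmax = v(Km+[S])/[S].
Equating: 64.1(Km+0.135)/0.135 = 206(Km+3.62)/3.62.
474.8·Km + 64.1 = 56.91·Km + 206, so (474.8 − 56.91)·Km = 206 − 64.1.
Km = 141.9/417.9 = 0.340 nM; then Vmax = 64.1(0.340+0.135)/0.135 = 225 nmol/s.

225 nmol/s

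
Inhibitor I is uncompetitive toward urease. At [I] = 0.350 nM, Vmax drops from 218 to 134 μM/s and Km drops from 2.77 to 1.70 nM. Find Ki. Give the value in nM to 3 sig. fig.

0.558 nM

Uncompetitive: Vmax,app = Vmax/α (and Km,app = Km/α) with α = 1 + [I]/Ki.
α = Vmax/Vmax,app = 218/134 = 1.627.
Ki = [I]/(α − 1) = 0.350/0.6269 = 0.558 nM.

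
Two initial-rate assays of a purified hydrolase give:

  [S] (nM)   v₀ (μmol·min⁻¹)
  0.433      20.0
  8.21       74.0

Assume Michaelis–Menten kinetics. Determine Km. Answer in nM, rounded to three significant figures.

In reciprocal form, 1/v = (Km/Vmax)·(1/[S]) + 1/Vmax. The two points give (1/[S], 1/v) = (2.309, 0.05000) and (0.1218, 0.01351).
Slope = (0.05000 − 0.01351)/(2.309 − 0.1218) = 0.01668; intercept = 0.05000 − 0.01668×2.309 = 0.01148.
Vmax = 1/intercept = 87.1 μmol·min⁻¹; Km = slope × Vmax = 0.01668 × 87.1 = 1.45 nM.

1.45 nM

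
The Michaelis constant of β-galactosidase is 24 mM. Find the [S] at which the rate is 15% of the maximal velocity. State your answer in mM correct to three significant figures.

v/Vmax = [S]/(Km+[S]) = 0.15, so [S] = Km·0.15/(1 − 0.15) = 24 × 0.1765.
[S] = 4.24 mM.

4.24 mM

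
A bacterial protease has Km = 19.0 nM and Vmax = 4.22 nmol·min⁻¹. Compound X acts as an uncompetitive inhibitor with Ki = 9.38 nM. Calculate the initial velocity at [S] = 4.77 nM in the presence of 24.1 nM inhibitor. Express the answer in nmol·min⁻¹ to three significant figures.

0.559 nmol·min⁻¹

α = 1 + [I]/Ki = 1 + 24.1/9.38 = 3.569.
For an uncompetitive inhibitor, both parameters are divided by α, giving Vmax/α and Km/α: Km,app = 5.32 nM, Vmax,app = 1.18 nmol·min⁻¹.
v = Vmax,app·[S]/(Km,app + [S]) = 1.18 × 4.77/(5.32 + 4.77) = 0.559 nmol·min⁻¹.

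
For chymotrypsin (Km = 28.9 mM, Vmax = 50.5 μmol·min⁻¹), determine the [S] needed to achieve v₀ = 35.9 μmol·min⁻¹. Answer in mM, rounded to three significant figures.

71.1 mM

The required fractional saturation is v/Vmax = 35.9/50.5 = 0.7109.
Then [S]/(Km+[S]) = 0.7109 ⇒ [S] = 28.9 × 0.7109/(1 − 0.7109) = 71.1 mM.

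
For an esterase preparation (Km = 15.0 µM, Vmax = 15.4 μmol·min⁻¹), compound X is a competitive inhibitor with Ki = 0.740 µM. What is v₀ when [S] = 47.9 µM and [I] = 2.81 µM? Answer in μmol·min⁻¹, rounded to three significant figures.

α = 1 + [I]/Ki = 1 + 2.81/0.740 = 4.797.
For a competitive inhibitor, Vmax is unchanged and the apparent Km becomes α·Km: Km,app = 72.0 µM, Vmax,app = 15.4 μmol·min⁻¹.
v = Vmax,app·[S]/(Km,app + [S]) = 15.4 × 47.9/(72.0 + 47.9) = 6.15 μmol·min⁻¹.

6.15 μmol·min⁻¹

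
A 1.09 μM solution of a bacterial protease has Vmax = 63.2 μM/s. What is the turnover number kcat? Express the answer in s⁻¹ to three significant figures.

kcat = Vmax/[E]total = 63.2 μM/s / 1.09 μM = 58.0 s⁻¹.

58.0 s⁻¹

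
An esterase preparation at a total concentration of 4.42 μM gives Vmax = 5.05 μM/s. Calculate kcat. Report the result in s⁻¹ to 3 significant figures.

kcat = Vmax/[E]total = 5.05 μM/s / 4.42 μM = 1.14 s⁻¹.

1.14 s⁻¹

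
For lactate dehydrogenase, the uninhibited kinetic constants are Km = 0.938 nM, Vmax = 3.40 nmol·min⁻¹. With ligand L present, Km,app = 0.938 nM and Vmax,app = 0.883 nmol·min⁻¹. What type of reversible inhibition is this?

Vmax decreases (3.40 → 0.883 nmol·min⁻¹) while Km is unchanged — pure noncompetitive inhibition.

noncompetitive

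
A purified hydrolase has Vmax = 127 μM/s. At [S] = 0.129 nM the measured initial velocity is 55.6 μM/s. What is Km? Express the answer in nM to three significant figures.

0.166 nM

v/Vmax = 55.6/127 = 0.4378 = [S]/(Km+[S]).
So Km + [S] = [S]/0.4378 = 0.2947 nM, giving Km = 0.2947 − 0.129 = 0.166 nM.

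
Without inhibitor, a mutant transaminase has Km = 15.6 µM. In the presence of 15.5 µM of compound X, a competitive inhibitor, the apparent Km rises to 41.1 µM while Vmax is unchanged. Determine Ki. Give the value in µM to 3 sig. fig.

9.48 µM

Competitive: Km,app = α·Km with α = 1 + [I]/Ki.
α = Km,app/Km = 41.1/15.6 = 2.635.
Since α = 1 + [I]/Ki, [I]/Ki = 2.635 − 1 = 1.635 and Ki = 15.5/1.635 = 9.48 µM.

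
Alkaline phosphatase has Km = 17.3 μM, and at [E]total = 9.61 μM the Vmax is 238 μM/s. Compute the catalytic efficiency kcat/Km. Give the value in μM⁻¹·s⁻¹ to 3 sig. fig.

kcat = Vmax/[E]total = 238/9.61 = 24.8 s⁻¹.
kcat/Km = 24.8/17.3 = 1.43 μM⁻¹·s⁻¹.

1.43 μM⁻¹·s⁻¹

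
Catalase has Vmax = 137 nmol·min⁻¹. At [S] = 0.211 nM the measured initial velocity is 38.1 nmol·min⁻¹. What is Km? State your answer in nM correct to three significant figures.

0.548 nM

v/Vmax = 38.1/137 = 0.2781 = [S]/(Km+[S]).
So Km + [S] = [S]/0.2781 = 0.7587 nM, giving Km = 0.7587 − 0.211 = 0.548 nM.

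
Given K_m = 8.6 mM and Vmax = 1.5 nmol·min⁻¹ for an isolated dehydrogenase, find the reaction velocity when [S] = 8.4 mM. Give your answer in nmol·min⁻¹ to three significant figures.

0.741 nmol·min⁻¹

[S]/(Km+[S]) = 8.4/17.00 = 0.4941, the fractional saturation.
v = 0.4941 × Vmax = 0.4941 × 1.5 = 0.741 nmol·min⁻¹.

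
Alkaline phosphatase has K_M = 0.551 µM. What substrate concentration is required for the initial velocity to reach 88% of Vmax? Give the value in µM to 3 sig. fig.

4.04 µM

v/Vmax = [S]/(Km+[S]) = 0.88, so [S] = Km·0.88/(1 − 0.88) = 0.551 × 7.333.
[S] = 4.04 µM.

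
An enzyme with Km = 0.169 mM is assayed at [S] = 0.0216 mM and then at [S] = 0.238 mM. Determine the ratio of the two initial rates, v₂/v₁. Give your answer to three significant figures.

The fractional saturations are [S]/(Km+[S]) = 0.0216/0.1906 = 0.1133 and 0.238/0.4070 = 0.5848.
v₂/v₁ is just their ratio: 0.5848/0.1133 = 5.16.

5.16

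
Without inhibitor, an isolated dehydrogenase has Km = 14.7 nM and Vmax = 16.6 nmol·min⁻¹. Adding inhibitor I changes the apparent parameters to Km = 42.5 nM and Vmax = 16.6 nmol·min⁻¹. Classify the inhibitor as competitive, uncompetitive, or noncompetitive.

Km increases (14.7 → 42.5 nM) while Vmax is unchanged — the hallmark of competitive inhibition.

competitive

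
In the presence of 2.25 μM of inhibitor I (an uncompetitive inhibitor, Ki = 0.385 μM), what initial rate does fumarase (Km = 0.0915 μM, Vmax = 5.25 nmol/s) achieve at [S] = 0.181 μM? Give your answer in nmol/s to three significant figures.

0.714 nmol/s

α = 1 + [I]/Ki = 1 + 2.25/0.385 = 6.844.
For an uncompetitive inhibitor, both parameters are divided by α, giving Vmax/α and Km/α: Km,app = 0.0134 μM, Vmax,app = 0.767 nmol/s.
v = Vmax,app·[S]/(Km,app + [S]) = 0.767 × 0.181/(0.0134 + 0.181) = 0.714 nmol/s.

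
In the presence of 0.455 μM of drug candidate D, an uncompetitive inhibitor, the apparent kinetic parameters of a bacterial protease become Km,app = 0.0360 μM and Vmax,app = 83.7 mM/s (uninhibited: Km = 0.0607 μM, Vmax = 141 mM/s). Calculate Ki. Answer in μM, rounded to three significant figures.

0.665 μM

Uncompetitive: Vmax,app = Vmax/α (and Km,app = Km/α) with α = 1 + [I]/Ki.
α = Vmax/Vmax,app = 141/83.7 = 1.685.
Ki = [I]/(α − 1) = 0.455/0.6846 = 0.665 μM.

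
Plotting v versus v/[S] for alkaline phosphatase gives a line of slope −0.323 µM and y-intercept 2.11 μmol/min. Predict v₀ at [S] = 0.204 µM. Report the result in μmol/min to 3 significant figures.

In the Eadie–Hofstee form v = Vmax − Km·(v/[S]), the slope is −Km and the intercept is Vmax, so Km = 0.323 µM and Vmax = 2.11 μmol/min.
v = 2.11 × 0.204/(0.323 + 0.204) = 0.817 μmol/min.

0.817 μmol/min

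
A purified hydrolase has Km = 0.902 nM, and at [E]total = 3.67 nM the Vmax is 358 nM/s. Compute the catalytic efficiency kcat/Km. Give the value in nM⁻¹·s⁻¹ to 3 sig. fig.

kcat = Vmax/[E]total = 358/3.67 = 97.5 s⁻¹.
kcat/Km = 97.5/0.902 = 108 nM⁻¹·s⁻¹.

108 nM⁻¹·s⁻¹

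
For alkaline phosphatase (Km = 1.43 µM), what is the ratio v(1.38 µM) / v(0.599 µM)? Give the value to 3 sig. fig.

1.66

Since Vmax cancels, v₂/v₁ = [S]₂(Km+[S]₁) / [S]₁(Km+[S]₂).
= 1.38×(1.43+0.599) / (0.599×(1.43+1.38)) = 2.800/1.683 = 1.66.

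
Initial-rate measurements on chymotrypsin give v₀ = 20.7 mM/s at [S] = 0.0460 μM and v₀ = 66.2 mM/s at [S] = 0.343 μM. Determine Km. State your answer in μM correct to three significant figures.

In reciprocal form, 1/v = (Km/Vmax)·(1/[S]) + 1/Vmax. The two points give (1/[S], 1/v) = (21.74, 0.04831) and (2.915, 0.01511).
Slope = (0.04831 − 0.01511)/(21.74 − 2.915) = 0.001764; intercept = 0.04831 − 0.001764×21.74 = 0.009963.
Vmax = 1/intercept = 100 mM/s; Km = slope × Vmax = 0.001764 × 100 = 0.177 μM.

0.177 μM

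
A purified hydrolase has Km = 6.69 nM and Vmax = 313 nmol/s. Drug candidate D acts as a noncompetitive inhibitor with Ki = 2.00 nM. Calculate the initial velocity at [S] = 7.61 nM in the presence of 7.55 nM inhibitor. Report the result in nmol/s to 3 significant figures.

34.9 nmol/s

With α = 1 + [I]/Ki = 1 + 7.55/2.00 = 4.775, the noncompetitive rate law is v = (Vmax/α)·[S] / (Km + [S]).
v = (313/4.775)×7.61 / (6.69 + 7.61) = 498.8/14.30 = 34.9 nmol/s.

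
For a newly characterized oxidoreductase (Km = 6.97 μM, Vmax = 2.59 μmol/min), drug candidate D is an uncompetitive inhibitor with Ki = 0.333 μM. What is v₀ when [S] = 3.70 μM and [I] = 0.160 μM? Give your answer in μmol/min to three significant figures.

0.770 μmol/min

α = 1 + [I]/Ki = 1 + 0.160/0.333 = 1.480.
For an uncompetitive inhibitor, both parameters are divided by α, giving Vmax/α and Km/α: Km,app = 4.71 μM, Vmax,app = 1.75 μmol/min.
v = Vmax,app·[S]/(Km,app + [S]) = 1.75 × 3.70/(4.71 + 3.70) = 0.770 μmol/min.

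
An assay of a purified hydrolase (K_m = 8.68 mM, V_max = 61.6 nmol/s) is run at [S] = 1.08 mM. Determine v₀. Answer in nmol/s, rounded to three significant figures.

6.82 nmol/s

v = Vmax·[S]/(Km + [S]) = 61.6 × 1.08 / (8.68 + 1.08)
  = 66.53 / 9.760 = 6.82 nmol/s.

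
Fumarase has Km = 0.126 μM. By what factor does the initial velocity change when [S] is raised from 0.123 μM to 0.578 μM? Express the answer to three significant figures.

1.66

The fractional saturations are [S]/(Km+[S]) = 0.123/0.2490 = 0.4940 and 0.578/0.7040 = 0.8210.
v₂/v₁ is just their ratio: 0.8210/0.4940 = 1.66.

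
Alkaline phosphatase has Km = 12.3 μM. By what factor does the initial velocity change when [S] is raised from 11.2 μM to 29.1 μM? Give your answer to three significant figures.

1.47

Since Vmax cancels, v₂/v₁ = [S]₂(Km+[S]₁) / [S]₁(Km+[S]₂).
= 29.1×(12.3+11.2) / (11.2×(12.3+29.1)) = 683.8/463.7 = 1.47.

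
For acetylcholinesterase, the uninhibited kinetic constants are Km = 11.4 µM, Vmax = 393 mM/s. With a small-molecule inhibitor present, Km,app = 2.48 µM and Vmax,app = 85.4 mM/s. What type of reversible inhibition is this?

uncompetitive

Both Km and Vmax decrease by the same factor (~4.60-fold) — characteristic of uncompetitive inhibition.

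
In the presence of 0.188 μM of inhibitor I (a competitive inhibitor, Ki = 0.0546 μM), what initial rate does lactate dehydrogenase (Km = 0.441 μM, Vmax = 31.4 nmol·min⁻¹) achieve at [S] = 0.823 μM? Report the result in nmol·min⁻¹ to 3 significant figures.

9.29 nmol·min⁻¹

With α = 1 + [I]/Ki = 1 + 0.188/0.0546 = 4.443, the competitive rate law is v = Vmax[S] / (αKm + [S]).
v = 31.4×0.823 / (4.443×0.441 + 0.823) = 25.84/2.782 = 9.29 nmol·min⁻¹.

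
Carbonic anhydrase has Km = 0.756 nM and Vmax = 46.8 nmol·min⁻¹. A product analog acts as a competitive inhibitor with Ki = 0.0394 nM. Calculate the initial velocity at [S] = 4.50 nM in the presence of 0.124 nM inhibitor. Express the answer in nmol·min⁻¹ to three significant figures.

27.6 nmol·min⁻¹

With α = 1 + [I]/Ki = 1 + 0.124/0.0394 = 4.147, the competitive rate law is v = Vmax[S] / (αKm + [S]).
v = 46.8×4.50 / (4.147×0.756 + 4.50) = 210.6/7.635 = 27.6 nmol·min⁻¹.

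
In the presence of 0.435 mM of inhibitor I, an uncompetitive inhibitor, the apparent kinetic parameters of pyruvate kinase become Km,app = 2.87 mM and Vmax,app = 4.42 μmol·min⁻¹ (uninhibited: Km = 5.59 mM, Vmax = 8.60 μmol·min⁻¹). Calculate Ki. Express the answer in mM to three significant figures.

Uncompetitive: Vmax,app = Vmax/α (and Km,app = Km/α) with α = 1 + [I]/Ki.
α = Vmax/Vmax,app = 8.60/4.42 = 1.946.
Since α = 1 + [I]/Ki, [I]/Ki = 1.946 − 1 = 0.9457 and Ki = 0.435/0.9457 = 0.460 mM.

0.460 mM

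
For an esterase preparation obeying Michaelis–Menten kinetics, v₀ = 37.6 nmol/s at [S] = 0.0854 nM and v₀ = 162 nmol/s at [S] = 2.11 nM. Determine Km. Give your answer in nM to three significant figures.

In reciprocal form, 1/v = (Km/Vmax)·(1/[S]) + 1/Vmax. The two points give (1/[S], 1/v) = (11.71, 0.02660) and (0.4739, 0.006173).
Slope = (0.02660 − 0.006173)/(11.71 − 0.4739) = 0.001818; intercept = 0.02660 − 0.001818×11.71 = 0.005311.
Vmax = 1/intercept = 188 nmol/s; Km = slope × Vmax = 0.001818 × 188 = 0.342 nM.

0.342 nM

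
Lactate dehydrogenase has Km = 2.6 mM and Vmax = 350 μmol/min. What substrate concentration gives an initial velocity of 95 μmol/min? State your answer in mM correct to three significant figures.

0.969 mM

Rearranging v = Vmax[S]/(Km+[S]) gives [S] = Km·v/(Vmax − v).
[S] = 2.6 × 95 / (350 − 95) = 247.0/255.0 = 0.969 mM.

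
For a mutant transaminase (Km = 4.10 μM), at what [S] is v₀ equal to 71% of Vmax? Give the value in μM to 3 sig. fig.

v/Vmax = [S]/(Km+[S]) = 0.71, so [S] = Km·0.71/(1 − 0.71) = 4.10 × 2.448.
[S] = 10.0 μM.

10.0 μM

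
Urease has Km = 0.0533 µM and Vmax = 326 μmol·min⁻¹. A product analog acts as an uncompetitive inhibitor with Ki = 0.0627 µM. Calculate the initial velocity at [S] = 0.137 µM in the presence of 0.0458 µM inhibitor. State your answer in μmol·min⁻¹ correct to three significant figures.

154 μmol·min⁻¹

With α = 1 + [I]/Ki = 1 + 0.0458/0.0627 = 1.730, the uncompetitive rate law is v = (Vmax/α)·[S] / (Km/α + [S]).
v = (326/1.730)×0.137 / (0.0533/1.730 + 0.137) = 25.81/0.1678 = 154 μmol·min⁻¹.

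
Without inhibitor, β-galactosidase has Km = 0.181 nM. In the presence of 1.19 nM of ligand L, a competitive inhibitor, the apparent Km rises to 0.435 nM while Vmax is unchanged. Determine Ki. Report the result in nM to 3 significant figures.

0.848 nM

Competitive: Km,app = α·Km with α = 1 + [I]/Ki.
α = Km,app/Km = 0.435/0.181 = 2.403.
Ki = [I]/(α − 1) = 1.19/1.403 = 0.848 nM.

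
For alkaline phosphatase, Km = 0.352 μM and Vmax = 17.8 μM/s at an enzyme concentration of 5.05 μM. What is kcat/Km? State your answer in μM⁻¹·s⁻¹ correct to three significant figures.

10.0 μM⁻¹·s⁻¹

kcat = Vmax/[E]total = 17.8/5.05 = 3.52 s⁻¹.
kcat/Km = 3.52/0.352 = 10.0 μM⁻¹·s⁻¹.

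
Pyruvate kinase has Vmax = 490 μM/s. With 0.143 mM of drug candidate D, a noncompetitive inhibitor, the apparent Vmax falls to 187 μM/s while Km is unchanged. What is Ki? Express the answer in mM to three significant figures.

Noncompetitive: Vmax,app = Vmax/α with α = 1 + [I]/Ki.
α = Vmax/Vmax,app = 490/187 = 2.620.
Ki = [I]/(α − 1) = 0.143/1.620 = 0.0883 mM.

0.0883 mM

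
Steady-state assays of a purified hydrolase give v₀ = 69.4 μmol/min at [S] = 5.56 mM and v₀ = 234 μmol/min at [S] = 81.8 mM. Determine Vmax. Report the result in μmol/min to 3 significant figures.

283 μmol/min

In reciprocal form, 1/v = (Km/Vmax)·(1/[S]) + 1/Vmax. The two points give (1/[S], 1/v) = (0.1799, 0.01441) and (0.01222, 0.004274).
Slope = (0.01441 − 0.004274)/(0.1799 − 0.01222) = 0.06046; intercept = 0.01441 − 0.06046×0.1799 = 0.003534.
Vmax = 1/intercept = 283 μmol/min; Km = slope × Vmax = 0.06046 × 283 = 17.1 mM.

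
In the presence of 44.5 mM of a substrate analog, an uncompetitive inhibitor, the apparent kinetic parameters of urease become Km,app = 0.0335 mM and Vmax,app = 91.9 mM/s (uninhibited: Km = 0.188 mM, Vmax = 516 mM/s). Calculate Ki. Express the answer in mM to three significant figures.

Uncompetitive: Vmax,app = Vmax/α (and Km,app = Km/α) with α = 1 + [I]/Ki.
α = Vmax/Vmax,app = 516/91.9 = 5.615.
Ki = [I]/(α − 1) = 44.5/4.615 = 9.64 mM.

9.64 mM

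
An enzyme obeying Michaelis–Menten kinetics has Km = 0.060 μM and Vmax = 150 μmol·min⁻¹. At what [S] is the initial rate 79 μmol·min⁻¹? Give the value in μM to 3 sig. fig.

Rearranging v = Vmax[S]/(Km+[S]) gives [S] = Km·v/(Vmax − v).
[S] = 0.060 × 79 / (150 − 79) = 4.740/71.00 = 0.0668 μM.

0.0668 μM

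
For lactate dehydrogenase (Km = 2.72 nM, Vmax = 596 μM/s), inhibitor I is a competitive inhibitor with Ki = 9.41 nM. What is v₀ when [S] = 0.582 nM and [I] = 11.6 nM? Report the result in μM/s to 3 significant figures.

52.1 μM/s

With α = 1 + [I]/Ki = 1 + 11.6/9.41 = 2.233, the competitive rate law is v = Vmax[S] / (αKm + [S]).
v = 596×0.582 / (2.233×2.72 + 0.582) = 346.9/6.655 = 52.1 μM/s.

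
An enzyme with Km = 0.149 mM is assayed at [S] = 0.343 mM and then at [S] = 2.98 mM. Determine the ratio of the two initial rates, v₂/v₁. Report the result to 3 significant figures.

1.37

The fractional saturations are [S]/(Km+[S]) = 0.343/0.4920 = 0.6972 and 2.98/3.129 = 0.9524.
v₂/v₁ is just their ratio: 0.9524/0.6972 = 1.37.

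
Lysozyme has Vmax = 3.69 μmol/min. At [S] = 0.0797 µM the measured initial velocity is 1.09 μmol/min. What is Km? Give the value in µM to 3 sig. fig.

v/Vmax = 1.09/3.69 = 0.2954 = [S]/(Km+[S]).
So Km + [S] = [S]/0.2954 = 0.2698 µM, giving Km = 0.2698 − 0.0797 = 0.190 µM.

0.190 µM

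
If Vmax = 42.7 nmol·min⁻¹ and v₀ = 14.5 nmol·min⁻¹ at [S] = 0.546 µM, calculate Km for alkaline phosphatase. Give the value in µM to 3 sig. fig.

From v = Vmax[S]/(Km+[S]), Km = [S](Vmax − v)/v.
Km = 0.546 × (42.7 − 14.5) / 14.5 = 15.40/14.5 = 1.06 µM.

1.06 µM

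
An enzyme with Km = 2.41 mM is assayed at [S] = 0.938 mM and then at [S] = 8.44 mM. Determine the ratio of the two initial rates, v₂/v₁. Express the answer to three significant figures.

The fractional saturations are [S]/(Km+[S]) = 0.938/3.348 = 0.2802 and 8.44/10.85 = 0.7779.
v₂/v₁ is just their ratio: 0.7779/0.2802 = 2.78.

2.78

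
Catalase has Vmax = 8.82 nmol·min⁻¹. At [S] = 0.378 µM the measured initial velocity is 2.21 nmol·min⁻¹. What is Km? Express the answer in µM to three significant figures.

1.13 µM

v/Vmax = 2.21/8.82 = 0.2506 = [S]/(Km+[S]).
So Km + [S] = [S]/0.2506 = 1.509 µM, giving Km = 1.509 − 0.378 = 1.13 µM.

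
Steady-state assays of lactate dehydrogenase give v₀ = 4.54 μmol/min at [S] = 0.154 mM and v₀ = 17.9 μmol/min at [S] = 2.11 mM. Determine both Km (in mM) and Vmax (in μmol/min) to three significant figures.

Km = 0.636 mM; Vmax = 23.3 μmol/min

From v = Vmax[S]/(Km+[S]), each point gives Vmax = v(Km+[S])/[S].
Equating: 4.54(Km+0.154)/0.154 = 17.9(Km+2.11)/2.11.
29.48·Km + 4.54 = 8.483·Km + 17.9, so (29.48 − 8.483)·Km = 17.9 − 4.54.
Km = 13.36/21.00 = 0.636 mM; then Vmax = 4.54(0.636+0.154)/0.154 = 23.3 μmol/min.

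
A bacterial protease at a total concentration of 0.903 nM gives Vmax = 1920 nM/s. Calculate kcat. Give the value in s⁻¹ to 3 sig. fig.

2130 s⁻¹

kcat = Vmax/[E]total = 1920 nM/s / 0.903 nM = 2130 s⁻¹.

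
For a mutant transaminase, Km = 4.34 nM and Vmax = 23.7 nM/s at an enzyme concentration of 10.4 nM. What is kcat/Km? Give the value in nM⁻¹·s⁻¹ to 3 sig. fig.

kcat = Vmax/[E]total = 23.7/10.4 = 2.28 s⁻¹.
kcat/Km = 2.28/4.34 = 0.525 nM⁻¹·s⁻¹.

0.525 nM⁻¹·s⁻¹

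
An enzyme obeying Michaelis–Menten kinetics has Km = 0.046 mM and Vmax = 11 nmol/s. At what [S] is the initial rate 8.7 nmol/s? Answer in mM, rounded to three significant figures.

Rearranging v = Vmax[S]/(Km+[S]) gives [S] = Km·v/(Vmax − v).
[S] = 0.046 × 8.7 / (11 − 8.7) = 0.4002/2.300 = 0.174 mM.

0.174 mM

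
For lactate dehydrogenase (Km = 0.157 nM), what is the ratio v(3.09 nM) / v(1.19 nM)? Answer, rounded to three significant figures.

Since Vmax cancels, v₂/v₁ = [S]₂(Km+[S]₁) / [S]₁(Km+[S]₂).
= 3.09×(0.157+1.19) / (1.19×(0.157+3.09)) = 4.162/3.864 = 1.08.

1.08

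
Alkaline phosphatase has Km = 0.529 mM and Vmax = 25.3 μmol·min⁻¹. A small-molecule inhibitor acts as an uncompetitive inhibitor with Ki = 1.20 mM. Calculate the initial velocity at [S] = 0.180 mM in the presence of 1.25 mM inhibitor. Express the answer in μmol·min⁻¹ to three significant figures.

5.08 μmol·min⁻¹

α = 1 + [I]/Ki = 1 + 1.25/1.20 = 2.042.
For an uncompetitive inhibitor, both parameters are divided by α, giving Vmax/α and Km/α: Km,app = 0.259 mM, Vmax,app = 12.4 μmol·min⁻¹.
v = Vmax,app·[S]/(Km,app + [S]) = 12.4 × 0.180/(0.259 + 0.180) = 5.08 μmol·min⁻¹.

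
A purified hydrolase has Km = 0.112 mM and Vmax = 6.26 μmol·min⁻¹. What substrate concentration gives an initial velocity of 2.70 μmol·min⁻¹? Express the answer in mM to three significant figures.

0.0849 mM

The required fractional saturation is v/Vmax = 2.70/6.26 = 0.4313.
Then [S]/(Km+[S]) = 0.4313 ⇒ [S] = 0.112 × 0.4313/(1 − 0.4313) = 0.0849 mM.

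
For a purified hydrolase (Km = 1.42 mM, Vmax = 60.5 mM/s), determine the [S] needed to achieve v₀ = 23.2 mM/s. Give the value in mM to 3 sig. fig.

Rearranging v = Vmax[S]/(Km+[S]) gives [S] = Km·v/(Vmax − v).
[S] = 1.42 × 23.2 / (60.5 − 23.2) = 32.94/37.30 = 0.883 mM.

0.883 mM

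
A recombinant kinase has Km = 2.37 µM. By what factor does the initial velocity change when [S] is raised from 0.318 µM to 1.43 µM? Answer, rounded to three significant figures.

3.18

The fractional saturations are [S]/(Km+[S]) = 0.318/2.688 = 0.1183 and 1.43/3.800 = 0.3763.
v₂/v₁ is just their ratio: 0.3763/0.1183 = 3.18.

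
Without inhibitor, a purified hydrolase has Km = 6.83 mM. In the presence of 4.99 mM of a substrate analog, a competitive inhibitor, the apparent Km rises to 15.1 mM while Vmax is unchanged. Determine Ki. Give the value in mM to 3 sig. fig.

4.12 mM

Competitive: Km,app = α·Km with α = 1 + [I]/Ki.
α = Km,app/Km = 15.1/6.83 = 2.211.
Ki = [I]/(α − 1) = 4.99/1.211 = 4.12 mM.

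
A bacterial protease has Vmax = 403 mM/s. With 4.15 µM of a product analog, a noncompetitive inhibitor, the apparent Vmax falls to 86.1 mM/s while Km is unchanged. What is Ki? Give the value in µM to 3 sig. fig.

1.13 µM

Noncompetitive: Vmax,app = Vmax/α with α = 1 + [I]/Ki.
α = Vmax/Vmax,app = 403/86.1 = 4.681.
Since α = 1 + [I]/Ki, [I]/Ki = 4.681 − 1 = 3.681 and Ki = 4.15/3.681 = 1.13 µM.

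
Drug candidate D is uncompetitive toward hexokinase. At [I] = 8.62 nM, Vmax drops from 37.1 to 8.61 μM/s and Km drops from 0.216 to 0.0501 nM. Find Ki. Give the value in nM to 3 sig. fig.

2.61 nM

Uncompetitive: Vmax,app = Vmax/α (and Km,app = Km/α) with α = 1 + [I]/Ki.
α = Vmax/Vmax,app = 37.1/8.61 = 4.309.
Since α = 1 + [I]/Ki, [I]/Ki = 4.309 − 1 = 3.309 and Ki = 8.62/3.309 = 2.61 nM.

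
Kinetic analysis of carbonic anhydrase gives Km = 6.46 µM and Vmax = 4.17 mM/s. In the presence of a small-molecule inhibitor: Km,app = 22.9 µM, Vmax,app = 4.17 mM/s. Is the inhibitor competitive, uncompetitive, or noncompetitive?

Km increases (6.46 → 22.9 µM) while Vmax is unchanged — the hallmark of competitive inhibition.

competitive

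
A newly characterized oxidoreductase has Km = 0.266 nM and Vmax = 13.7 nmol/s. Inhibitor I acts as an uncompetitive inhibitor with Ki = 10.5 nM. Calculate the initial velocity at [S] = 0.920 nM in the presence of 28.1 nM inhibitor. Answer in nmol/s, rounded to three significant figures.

α = 1 + [I]/Ki = 1 + 28.1/10.5 = 3.676.
For an uncompetitive inhibitor, both parameters are divided by α, giving Vmax/α and Km/α: Km,app = 0.0724 nM, Vmax,app = 3.73 nmol/s.
v = Vmax,app·[S]/(Km,app + [S]) = 3.73 × 0.920/(0.0724 + 0.920) = 3.45 nmol/s.

3.45 nmol/s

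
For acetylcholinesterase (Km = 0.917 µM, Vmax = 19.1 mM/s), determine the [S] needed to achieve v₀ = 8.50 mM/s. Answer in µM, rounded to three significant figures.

Rearranging v = Vmax[S]/(Km+[S]) gives [S] = Km·v/(Vmax − v).
[S] = 0.917 × 8.50 / (19.1 − 8.50) = 7.794/10.60 = 0.735 µM.

0.735 µM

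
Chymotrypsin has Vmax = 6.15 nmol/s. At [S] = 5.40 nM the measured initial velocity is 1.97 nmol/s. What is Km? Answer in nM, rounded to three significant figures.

v/Vmax = 1.97/6.15 = 0.3203 = [S]/(Km+[S]).
So Km + [S] = [S]/0.3203 = 16.86 nM, giving Km = 16.86 − 5.40 = 11.5 nM.

11.5 nM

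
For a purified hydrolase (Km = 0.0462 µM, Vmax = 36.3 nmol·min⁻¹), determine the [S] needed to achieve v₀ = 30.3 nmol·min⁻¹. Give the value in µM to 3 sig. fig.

0.233 µM

Rearranging v = Vmax[S]/(Km+[S]) gives [S] = Km·v/(Vmax − v).
[S] = 0.0462 × 30.3 / (36.3 − 30.3) = 1.400/6.000 = 0.233 µM.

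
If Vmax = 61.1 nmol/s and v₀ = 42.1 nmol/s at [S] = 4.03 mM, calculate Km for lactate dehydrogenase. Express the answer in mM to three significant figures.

1.82 mM

From v = Vmax[S]/(Km+[S]), Km = [S](Vmax − v)/v.
Km = 4.03 × (61.1 − 42.1) / 42.1 = 76.57/42.1 = 1.82 mM.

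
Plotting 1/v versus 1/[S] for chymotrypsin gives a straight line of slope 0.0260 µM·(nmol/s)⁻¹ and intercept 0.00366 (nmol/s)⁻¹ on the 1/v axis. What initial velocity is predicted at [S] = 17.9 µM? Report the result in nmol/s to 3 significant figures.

196 nmol/s

The y-intercept is 1/Vmax, so Vmax = 1/0.00366 = 273 nmol/s.
The slope is Km/Vmax, so Km = 0.0260 × 273 = 7.10 µM.
Then v = 273 × 17.9/(7.10 + 17.9) = 196 nmol/s.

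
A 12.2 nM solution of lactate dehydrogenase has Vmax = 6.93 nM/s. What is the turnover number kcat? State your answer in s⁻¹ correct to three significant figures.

0.568 s⁻¹

kcat = Vmax/[E]total = 6.93 nM/s / 12.2 nM = 0.568 s⁻¹.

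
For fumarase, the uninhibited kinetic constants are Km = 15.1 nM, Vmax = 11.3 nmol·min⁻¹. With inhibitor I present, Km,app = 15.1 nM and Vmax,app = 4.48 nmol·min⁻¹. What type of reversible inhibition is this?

Vmax decreases (11.3 → 4.48 nmol·min⁻¹) while Km is unchanged — pure noncompetitive inhibition.

noncompetitive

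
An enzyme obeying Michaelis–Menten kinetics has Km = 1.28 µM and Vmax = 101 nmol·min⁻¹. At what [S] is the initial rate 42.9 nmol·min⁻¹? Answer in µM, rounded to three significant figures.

Rearranging v = Vmax[S]/(Km+[S]) gives [S] = Km·v/(Vmax − v).
[S] = 1.28 × 42.9 / (101 − 42.9) = 54.91/58.10 = 0.945 µM.

0.945 µM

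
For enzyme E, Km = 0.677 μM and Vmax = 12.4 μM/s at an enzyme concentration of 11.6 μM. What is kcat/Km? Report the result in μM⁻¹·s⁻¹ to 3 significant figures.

1.58 μM⁻¹·s⁻¹

kcat = Vmax/[E]total = 12.4/11.6 = 1.07 s⁻¹.
kcat/Km = 1.07/0.677 = 1.58 μM⁻¹·s⁻¹.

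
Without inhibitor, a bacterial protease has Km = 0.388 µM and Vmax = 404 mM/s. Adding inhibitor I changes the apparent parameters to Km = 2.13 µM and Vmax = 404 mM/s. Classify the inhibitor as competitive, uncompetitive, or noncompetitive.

Km increases (0.388 → 2.13 µM) while Vmax is unchanged — the hallmark of competitive inhibition.

competitive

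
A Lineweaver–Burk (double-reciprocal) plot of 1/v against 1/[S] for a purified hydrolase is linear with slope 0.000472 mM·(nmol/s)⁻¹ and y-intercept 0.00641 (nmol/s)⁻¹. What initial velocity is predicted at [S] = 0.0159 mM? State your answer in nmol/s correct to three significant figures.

The y-intercept is 1/Vmax, so Vmax = 1/0.00641 = 156 nmol/s.
The slope is Km/Vmax, so Km = 0.000472 × 156 = 0.0736 mM.
Then v = 156 × 0.0159/(0.0736 + 0.0159) = 27.7 nmol/s.

27.7 nmol/s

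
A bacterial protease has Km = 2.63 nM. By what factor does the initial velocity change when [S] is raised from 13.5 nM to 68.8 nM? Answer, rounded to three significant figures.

The fractional saturations are [S]/(Km+[S]) = 13.5/16.13 = 0.8369 and 68.8/71.43 = 0.9632.
v₂/v₁ is just their ratio: 0.9632/0.8369 = 1.15.

1.15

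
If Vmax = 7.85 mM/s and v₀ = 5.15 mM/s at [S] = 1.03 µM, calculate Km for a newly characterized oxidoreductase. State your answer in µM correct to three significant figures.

From v = Vmax[S]/(Km+[S]), Km = [S](Vmax − v)/v.
Km = 1.03 × (7.85 − 5.15) / 5.15 = 2.781/5.15 = 0.540 µM.

0.540 µM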